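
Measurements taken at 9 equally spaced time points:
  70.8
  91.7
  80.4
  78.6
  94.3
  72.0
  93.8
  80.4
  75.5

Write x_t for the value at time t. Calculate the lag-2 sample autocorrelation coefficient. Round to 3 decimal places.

Mean x̄ = (70.8 + 91.7 + 80.4 + 78.6 + 94.3 + 72.0 + 93.8 + 80.4 + 75.5)/9 = 81.9444
Numerator Σ_{t=1}^{7}(x_t−x̄)(x_{t+2}−x̄) = 84.1994
Denominator Σ(x_t−x̄)² = 668.9622
r_2 = 84.1994 / 668.9622 = 0.126

0.126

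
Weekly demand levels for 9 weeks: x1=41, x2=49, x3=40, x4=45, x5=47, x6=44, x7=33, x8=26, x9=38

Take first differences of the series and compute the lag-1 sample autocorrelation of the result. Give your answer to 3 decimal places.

-0.193

First differences Δx: 8, -9, 5, 2, -3, -11, -7, 12
Mean of differences = -0.3750
Numerator Σ(Δx_t−Δx̄)(Δx_{t+1}−Δx̄) = -95.7656
Denominator Σ(Δx_t−Δx̄)² = 495.8750
r_1(Δx) = -95.7656 / 495.8750 = -0.193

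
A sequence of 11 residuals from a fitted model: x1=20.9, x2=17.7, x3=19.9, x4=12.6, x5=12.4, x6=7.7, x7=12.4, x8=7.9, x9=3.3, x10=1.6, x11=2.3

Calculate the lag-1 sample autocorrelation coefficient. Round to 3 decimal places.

0.649

Mean x̄ = (20.9 + 17.7 + 19.9 + 12.6 + 12.4 + 7.7 + 12.4 + 7.9 + 3.3 + 1.6 + 2.3)/11 = 10.7909
Numerator Σ_{t=1}^{10}(x_t−x̄)(x_{t+1}−x̄) = 306.1145
Denominator Σ(x_t−x̄)² = 471.9491
r_1 = 306.1145 / 471.9491 = 0.649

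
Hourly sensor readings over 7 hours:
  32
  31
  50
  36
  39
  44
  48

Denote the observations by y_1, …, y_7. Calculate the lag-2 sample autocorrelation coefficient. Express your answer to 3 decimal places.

Mean ȳ = (32 + 31 + 50 + 36 + 39 + 44 + 48)/7 = 40.0000
Numerator Σ_{t=1}^{5}(y_t−ȳ)(y_{t+2}−ȳ) = -78.0000
Denominator Σ(y_t−ȳ)² = 342.0000
r_2 = -78.0000 / 342.0000 = -0.228

-0.228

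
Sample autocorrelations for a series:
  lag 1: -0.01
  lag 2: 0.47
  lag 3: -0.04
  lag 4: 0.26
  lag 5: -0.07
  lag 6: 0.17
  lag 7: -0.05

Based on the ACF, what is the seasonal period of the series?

2

The largest autocorrelation is r_2 = 0.47, with weaker echoes at lags 4 (0.26) and 6 (0.17); the remaining lags stay at or below -0.01.
The dominant spike at lag 2 indicates a seasonal period of 2.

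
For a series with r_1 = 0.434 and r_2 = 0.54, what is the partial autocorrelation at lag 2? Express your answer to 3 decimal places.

φ_{22} = (r_2 − r_1²) / (1 − r_1²)
r_1² = (0.434)² = 0.188356
Numerator = 0.54 − 0.1884 = 0.3516; denominator = 1 − 0.1884 = 0.8116
φ_{22} = 0.3516 / 0.8116 = 0.433

0.433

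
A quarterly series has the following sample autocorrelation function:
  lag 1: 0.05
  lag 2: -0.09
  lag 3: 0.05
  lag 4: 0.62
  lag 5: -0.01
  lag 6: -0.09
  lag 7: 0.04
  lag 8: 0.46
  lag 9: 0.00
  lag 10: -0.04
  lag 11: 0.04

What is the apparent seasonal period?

4

The largest autocorrelation is r_4 = 0.62, with a weaker echo at lag 8 (0.46); the remaining lags stay at or below 0.05.
The dominant spike at lag 4 indicates a seasonal period of 4.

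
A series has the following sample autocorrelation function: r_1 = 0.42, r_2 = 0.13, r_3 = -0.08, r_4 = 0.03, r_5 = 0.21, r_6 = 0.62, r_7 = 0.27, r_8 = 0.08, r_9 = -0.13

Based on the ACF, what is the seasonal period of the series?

6

The largest autocorrelation is r_6 = 0.62; the remaining lags stay at or below 0.42. The elevated value at lag 1 (0.42), dropping to 0.13 at lag 2, reflects decaying short-term dependence rather than seasonality.
The dominant spike at lag 6 indicates a seasonal period of 6.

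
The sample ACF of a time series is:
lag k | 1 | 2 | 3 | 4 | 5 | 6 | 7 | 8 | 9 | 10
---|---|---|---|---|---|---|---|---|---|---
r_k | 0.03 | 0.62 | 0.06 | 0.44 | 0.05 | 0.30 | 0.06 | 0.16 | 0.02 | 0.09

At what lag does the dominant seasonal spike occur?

2

The largest autocorrelation is r_2 = 0.62, with weaker echoes at lags 4 (0.44), 6 (0.30) and 8 (0.16); the remaining lags stay at or below 0.09.
The dominant spike at lag 2 indicates a seasonal period of 2.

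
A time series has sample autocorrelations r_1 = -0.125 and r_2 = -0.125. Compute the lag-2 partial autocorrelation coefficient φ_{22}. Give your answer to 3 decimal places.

φ_{22} = (r_2 − r_1²) / (1 − r_1²)
r_1² = (-0.125)² = 0.015625
Numerator = -0.125 − 0.0156 = -0.1406; denominator = 1 − 0.0156 = 0.9844
φ_{22} = -0.1406 / 0.9844 = -0.143

-0.143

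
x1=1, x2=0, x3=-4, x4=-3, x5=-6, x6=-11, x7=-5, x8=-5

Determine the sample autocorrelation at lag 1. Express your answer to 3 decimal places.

0.406

Mean x̄ = (1 + 0 − 4 − 3 − 6 − 11 − 5 − 5)/8 = -4.1250
Deviations from mean: 5.1250, 4.1250, 0.1250, 1.1250, -1.8750, -6.8750, -0.8750, -0.8750
Numerator Σ_{t=1}^{7}(x_t−x̄)(x_{t+1}−x̄) = 39.3594
Denominator Σ(x_t−x̄)² = 96.8750
r_1 = 39.3594 / 96.8750 = 0.406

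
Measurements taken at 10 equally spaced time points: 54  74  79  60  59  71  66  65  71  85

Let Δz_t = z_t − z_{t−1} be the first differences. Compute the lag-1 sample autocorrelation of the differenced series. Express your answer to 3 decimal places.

First differences Δz: 20, 5, -19, -1, 12, -5, -1, 6, 14
Mean of differences = 3.4444
Numerator Σ(Δz_t−Δz̄)(Δz_{t+1}−Δz̄) = 33.4691
Denominator Σ(Δz_t−Δz̄)² = 1082.2222
r_1(Δz) = 33.4691 / 1082.2222 = 0.031

0.031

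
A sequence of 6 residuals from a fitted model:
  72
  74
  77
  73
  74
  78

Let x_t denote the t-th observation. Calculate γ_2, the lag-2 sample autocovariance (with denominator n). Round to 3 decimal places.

Mean x̄ = (72 + 74 + 77 + 73 + 74 + 78)/6 = 74.6667
Σ_{t=1}^{4}(x_t−x̄)(x_{t+2}−x̄) = -12.2222
γ_2 = -12.2222 / 6 = -2.037

-2.037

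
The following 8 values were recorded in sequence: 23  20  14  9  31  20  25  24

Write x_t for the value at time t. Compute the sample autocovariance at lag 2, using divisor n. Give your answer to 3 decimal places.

-3.203

Mean x̄ = (23 + 20 + 14 + 9 + 31 + 20 + 25 + 24)/8 = 20.7500
Σ_{t=1}^{6}(x_t−x̄)(x_{t+2}−x̄) = -25.6250
γ_2 = -25.6250 / 8 = -3.203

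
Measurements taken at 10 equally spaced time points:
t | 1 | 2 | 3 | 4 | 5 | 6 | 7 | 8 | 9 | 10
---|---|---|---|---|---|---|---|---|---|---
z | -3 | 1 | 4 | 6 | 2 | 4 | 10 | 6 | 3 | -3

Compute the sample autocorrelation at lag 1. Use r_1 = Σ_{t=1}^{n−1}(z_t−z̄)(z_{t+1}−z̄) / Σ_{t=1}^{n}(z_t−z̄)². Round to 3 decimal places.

Mean z̄ = (-3 + 1 + 4 + 6 + 2 + 4 + 10 + 6 + 3 − 3)/10 = 3.0000
Numerator Σ_{t=1}^{9}(z_t−z̄)(z_{t+1}−z̄) = 37.0000
Denominator Σ(z_t−z̄)² = 146.0000
r_1 = 37.0000 / 146.0000 = 0.253

0.253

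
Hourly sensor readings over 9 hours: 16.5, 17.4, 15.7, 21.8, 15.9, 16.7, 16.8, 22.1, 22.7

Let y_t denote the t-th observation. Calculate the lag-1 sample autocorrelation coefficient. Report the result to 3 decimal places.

Mean ȳ = (16.5 + 17.4 + 15.7 + 21.8 + 15.9 + 16.7 + 16.8 + 22.1 + 22.7)/9 = 18.4000
Numerator Σ_{t=1}^{8}(y_t−ȳ)(y_{t+1}−ȳ) = 3.8800
Denominator Σ(y_t−ȳ)² = 67.3400
r_1 = 3.8800 / 67.3400 = 0.058

0.058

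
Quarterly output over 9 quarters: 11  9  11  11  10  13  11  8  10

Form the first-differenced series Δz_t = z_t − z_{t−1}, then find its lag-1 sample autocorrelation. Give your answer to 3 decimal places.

First differences Δz: -2, 2, 0, -1, 3, -2, -3, 2
Mean of differences = -0.1250
Numerator Σ(Δz_t−Δz̄)(Δz_{t+1}−Δz̄) = -13.1406
Denominator Σ(Δz_t−Δz̄)² = 34.8750
r_1(Δz) = -13.1406 / 34.8750 = -0.377

-0.377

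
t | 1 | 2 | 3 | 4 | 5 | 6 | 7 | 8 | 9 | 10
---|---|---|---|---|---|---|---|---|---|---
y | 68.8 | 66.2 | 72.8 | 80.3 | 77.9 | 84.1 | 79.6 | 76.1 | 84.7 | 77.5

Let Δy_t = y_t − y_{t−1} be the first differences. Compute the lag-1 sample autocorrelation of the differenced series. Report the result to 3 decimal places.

-0.411

First differences Δy: -2.6, 6.6, 7.5, -2.4, 6.2, -4.5, -3.5, 8.6, -7.2
Mean of differences = 0.9667
Numerator Σ(Δy_t−Δȳ)(Δy_{t+1}−Δȳ) = -123.5278
Denominator Σ(Δy_t−Δȳ)² = 300.6600
r_1(Δy) = -123.5278 / 300.6600 = -0.411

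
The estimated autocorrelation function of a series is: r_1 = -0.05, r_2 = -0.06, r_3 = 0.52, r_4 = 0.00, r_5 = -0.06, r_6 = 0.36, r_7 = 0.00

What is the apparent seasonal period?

The largest autocorrelation is r_3 = 0.52, with a weaker echo at lag 6 (0.36); the remaining lags stay at or below 0.00.
The dominant spike at lag 3 indicates a seasonal period of 3.

3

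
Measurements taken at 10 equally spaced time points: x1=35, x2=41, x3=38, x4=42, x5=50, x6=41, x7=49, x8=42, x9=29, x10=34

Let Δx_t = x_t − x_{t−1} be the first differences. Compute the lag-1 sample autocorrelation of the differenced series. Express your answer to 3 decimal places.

First differences Δx: 6, -3, 4, 8, -9, 8, -7, -13, 5
Mean of differences = -0.1111
Numerator Σ(Δx_t−Δx̄)(Δx_{t+1}−Δx̄) = -173.3457
Denominator Σ(Δx_t−Δx̄)² = 512.8889
r_1(Δx) = -173.3457 / 512.8889 = -0.338

-0.338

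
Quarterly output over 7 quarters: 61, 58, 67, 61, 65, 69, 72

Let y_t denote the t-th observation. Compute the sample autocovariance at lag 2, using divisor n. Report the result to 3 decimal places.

Mean ȳ = (61 + 58 + 67 + 61 + 65 + 69 + 72)/7 = 64.7143
Σ_{t=1}^{5}(y_t−ȳ)(y_{t+2}−ȳ) = 3.2653
γ_2 = 3.2653 / 7 = 0.466

0.466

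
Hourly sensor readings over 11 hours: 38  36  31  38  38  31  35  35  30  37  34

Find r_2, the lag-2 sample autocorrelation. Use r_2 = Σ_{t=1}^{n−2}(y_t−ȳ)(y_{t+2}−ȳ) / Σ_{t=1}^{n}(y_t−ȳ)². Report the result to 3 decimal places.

Mean ȳ = (38 + 36 + 31 + 38 + 38 + 31 + 35 + 35 + 30 + 37 + 34)/11 = 34.8182
Numerator Σ_{t=1}^{9}(y_t−ȳ)(y_{t+2}−ȳ) = -29.3388
Denominator Σ(y_t−ȳ)² = 89.6364
r_2 = -29.3388 / 89.6364 = -0.327

-0.327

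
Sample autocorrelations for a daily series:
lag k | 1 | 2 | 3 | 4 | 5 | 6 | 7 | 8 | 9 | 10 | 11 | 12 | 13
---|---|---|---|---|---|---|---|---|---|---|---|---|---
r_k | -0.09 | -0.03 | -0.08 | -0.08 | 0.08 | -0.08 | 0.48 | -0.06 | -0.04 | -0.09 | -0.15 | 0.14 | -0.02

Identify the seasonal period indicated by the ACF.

7

The largest autocorrelation is r_7 = 0.48; the remaining lags stay at or below 0.14.
The dominant spike at lag 7 indicates a seasonal period of 7.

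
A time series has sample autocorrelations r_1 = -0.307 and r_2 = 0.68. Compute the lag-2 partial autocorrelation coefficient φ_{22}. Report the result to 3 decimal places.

φ_{22} = (r_2 − r_1²) / (1 − r_1²)
r_1² = (-0.307)² = 0.094249
Numerator = 0.68 − 0.0942 = 0.5858; denominator = 1 − 0.0942 = 0.9058
φ_{22} = 0.5858 / 0.9058 = 0.647

0.647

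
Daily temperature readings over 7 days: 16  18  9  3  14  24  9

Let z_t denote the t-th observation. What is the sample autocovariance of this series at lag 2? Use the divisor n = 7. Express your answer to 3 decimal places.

-25.207

Mean z̄ = (16 + 18 + 9 + 3 + 14 + 24 + 9)/7 = 13.2857
Σ_{t=1}^{5}(z_t−z̄)(z_{t+2}−z̄) = -176.4490
γ_2 = -176.4490 / 7 = -25.207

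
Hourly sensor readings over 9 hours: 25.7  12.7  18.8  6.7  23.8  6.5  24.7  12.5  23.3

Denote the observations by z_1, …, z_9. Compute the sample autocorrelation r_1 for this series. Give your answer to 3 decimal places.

-0.724

Mean z̄ = (25.7 + 12.7 + 18.8 + 6.7 + 23.8 + 6.5 + 24.7 + 12.5 + 23.3)/9 = 17.1889
Numerator Σ_{t=1}^{8}(z_t−z̄)(z_{t+1}−z̄) = -346.5035
Denominator Σ(z_t−z̄)² = 478.9089
r_1 = -346.5035 / 478.9089 = -0.724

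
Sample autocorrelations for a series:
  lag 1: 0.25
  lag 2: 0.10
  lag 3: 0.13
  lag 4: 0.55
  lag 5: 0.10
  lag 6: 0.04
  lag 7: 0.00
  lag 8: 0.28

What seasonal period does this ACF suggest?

The largest autocorrelation is r_4 = 0.55, with a weaker echo at lag 8 (0.28); the remaining lags stay at or below 0.25. The elevated value at lag 1 (0.25), dropping to 0.10 at lag 2, reflects decaying short-term dependence rather than seasonality.
The dominant spike at lag 4 indicates a seasonal period of 4.

4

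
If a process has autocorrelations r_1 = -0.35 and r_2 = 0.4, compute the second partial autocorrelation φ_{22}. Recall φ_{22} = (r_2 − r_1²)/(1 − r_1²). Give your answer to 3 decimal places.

0.316

φ_{22} = (r_2 − r_1²) / (1 − r_1²)
r_1² = (-0.35)² = 0.1225
Numerator = 0.4 − 0.1225 = 0.2775; denominator = 1 − 0.1225 = 0.8775
φ_{22} = 0.2775 / 0.8775 = 0.316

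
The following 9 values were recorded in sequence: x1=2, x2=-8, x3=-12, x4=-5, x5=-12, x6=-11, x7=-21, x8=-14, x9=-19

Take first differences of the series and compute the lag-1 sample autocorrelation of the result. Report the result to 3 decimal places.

First differences Δx: -10, -4, 7, -7, 1, -10, 7, -5
Mean of differences = -2.6250
Numerator Σ(Δx_t−Δx̄)(Δx_{t+1}−Δx̄) = -181.6406
Denominator Σ(Δx_t−Δx̄)² = 333.8750
r_1(Δx) = -181.6406 / 333.8750 = -0.544

-0.544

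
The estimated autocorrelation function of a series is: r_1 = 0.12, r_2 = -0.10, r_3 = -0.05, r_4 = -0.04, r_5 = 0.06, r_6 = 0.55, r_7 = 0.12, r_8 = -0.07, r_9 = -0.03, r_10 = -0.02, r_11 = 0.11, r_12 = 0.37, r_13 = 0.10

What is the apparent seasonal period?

6

The largest autocorrelation is r_6 = 0.55, with a weaker echo at lag 12 (0.37); the remaining lags stay at or below 0.12.
The dominant spike at lag 6 indicates a seasonal period of 6.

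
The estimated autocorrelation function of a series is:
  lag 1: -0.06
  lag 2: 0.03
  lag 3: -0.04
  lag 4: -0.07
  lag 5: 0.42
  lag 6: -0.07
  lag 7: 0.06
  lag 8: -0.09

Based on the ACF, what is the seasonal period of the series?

5

The largest autocorrelation is r_5 = 0.42; the remaining lags stay at or below 0.06.
The dominant spike at lag 5 indicates a seasonal period of 5.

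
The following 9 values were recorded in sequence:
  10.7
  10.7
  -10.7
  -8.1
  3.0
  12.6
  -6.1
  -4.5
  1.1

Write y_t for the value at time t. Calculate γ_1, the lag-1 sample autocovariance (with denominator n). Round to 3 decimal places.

Mean ȳ = (10.7 + 10.7 − 10.7 − 8.1 + 3.0 + 12.6 − 6.1 − 4.5 + 1.1)/9 = 0.9667
Σ_{t=1}^{8}(y_t−ȳ)(y_{t+1}−ȳ) = 47.8722
γ_1 = 47.8722 / 9 = 5.319

5.319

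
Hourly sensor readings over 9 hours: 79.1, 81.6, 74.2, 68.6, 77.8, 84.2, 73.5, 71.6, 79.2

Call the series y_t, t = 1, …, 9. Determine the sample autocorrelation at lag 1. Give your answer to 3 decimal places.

Mean ȳ = (79.1 + 81.6 + 74.2 + 68.6 + 77.8 + 84.2 + 73.5 + 71.6 + 79.2)/9 = 76.6444
Numerator Σ_{t=1}^{8}(y_t−ȳ)(y_{t+1}−ȳ) = -1.6331
Denominator Σ(y_t−ȳ)² = 201.5622
r_1 = -1.6331 / 201.5622 = -0.008

-0.008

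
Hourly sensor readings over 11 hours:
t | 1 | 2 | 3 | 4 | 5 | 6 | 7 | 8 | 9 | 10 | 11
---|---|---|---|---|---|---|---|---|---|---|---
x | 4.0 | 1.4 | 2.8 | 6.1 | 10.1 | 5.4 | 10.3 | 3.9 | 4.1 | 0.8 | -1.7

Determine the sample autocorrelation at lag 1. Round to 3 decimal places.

Mean x̄ = (4.0 + 1.4 + 2.8 + 6.1 + 10.1 + 5.4 + 10.3 + 3.9 + 4.1 + 0.8 − 1.7)/11 = 4.2909
Numerator Σ_{t=1}^{10}(x_t−x̄)(x_{t+1}−x̄) = 45.3763
Denominator Σ(x_t−x̄)² = 133.2891
r_1 = 45.3763 / 133.2891 = 0.340

0.340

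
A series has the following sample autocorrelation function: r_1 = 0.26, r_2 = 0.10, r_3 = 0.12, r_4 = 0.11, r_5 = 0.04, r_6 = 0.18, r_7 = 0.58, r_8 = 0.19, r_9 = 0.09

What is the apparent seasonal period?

The largest autocorrelation is r_7 = 0.58; the remaining lags stay at or below 0.26. The elevated value at lag 1 (0.26), dropping to 0.10 at lag 2, reflects decaying short-term dependence rather than seasonality.
The dominant spike at lag 7 indicates a seasonal period of 7.

7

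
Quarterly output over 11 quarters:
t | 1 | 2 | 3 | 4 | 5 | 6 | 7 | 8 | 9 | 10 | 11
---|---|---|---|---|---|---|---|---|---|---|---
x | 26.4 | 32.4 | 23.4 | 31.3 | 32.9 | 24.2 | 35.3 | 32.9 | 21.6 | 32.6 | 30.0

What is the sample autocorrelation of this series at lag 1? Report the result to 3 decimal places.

Mean x̄ = (26.4 + 32.4 + 23.4 + 31.3 + 32.9 + 24.2 + 35.3 + 32.9 + 21.6 + 32.6 + 30.0)/11 = 29.3636
Numerator Σ_{t=1}^{10}(x_t−x̄)(x_{t+1}−x̄) = -110.2486
Denominator Σ(x_t−x̄)² = 215.3855
r_1 = -110.2486 / 215.3855 = -0.512

-0.512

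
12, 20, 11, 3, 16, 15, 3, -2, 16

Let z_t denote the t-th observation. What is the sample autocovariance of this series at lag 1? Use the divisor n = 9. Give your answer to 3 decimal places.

Mean z̄ = (12 + 20 + 11 + 3 + 16 + 15 + 3 − 2 + 16)/9 = 10.4444
Σ_{t=1}^{8}(z_t−z̄)(z_{t+1}−z̄) = -10.4198
γ_1 = -10.4198 / 9 = -1.158

-1.158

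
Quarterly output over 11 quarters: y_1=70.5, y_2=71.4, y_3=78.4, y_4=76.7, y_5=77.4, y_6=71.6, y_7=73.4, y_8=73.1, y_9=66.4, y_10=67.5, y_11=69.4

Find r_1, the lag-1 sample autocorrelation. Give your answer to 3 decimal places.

Mean ȳ = (70.5 + 71.4 + 78.4 + 76.7 + 77.4 + 71.6 + 73.4 + 73.1 + 66.4 + 67.5 + 69.4)/11 = 72.3455
Numerator Σ_{t=1}^{10}(y_t−ȳ)(y_{t+1}−ȳ) = 79.2316
Denominator Σ(y_t−ȳ)² = 155.2073
r_1 = 79.2316 / 155.2073 = 0.510

0.510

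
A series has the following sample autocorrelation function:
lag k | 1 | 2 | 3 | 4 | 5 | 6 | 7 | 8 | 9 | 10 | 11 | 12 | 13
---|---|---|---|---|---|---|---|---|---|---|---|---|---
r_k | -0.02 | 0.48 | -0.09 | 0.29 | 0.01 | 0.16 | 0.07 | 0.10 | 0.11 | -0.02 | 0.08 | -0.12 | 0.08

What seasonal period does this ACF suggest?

2

The largest autocorrelation is r_2 = 0.48, with weaker echoes at lags 4 (0.29) and 6 (0.16); the remaining lags stay at or below 0.11.
The dominant spike at lag 2 indicates a seasonal period of 2.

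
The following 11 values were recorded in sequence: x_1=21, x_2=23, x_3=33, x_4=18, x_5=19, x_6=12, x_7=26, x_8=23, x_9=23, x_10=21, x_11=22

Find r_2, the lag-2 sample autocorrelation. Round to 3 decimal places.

-0.101

Mean x̄ = (21 + 23 + 33 + 18 + 19 + 12 + 26 + 23 + 23 + 21 + 22)/11 = 21.9091
Numerator Σ_{t=1}^{9}(x_t−x̄)(x_{t+2}−x̄) = -27.0165
Denominator Σ(x_t−x̄)² = 266.9091
r_2 = -27.0165 / 266.9091 = -0.101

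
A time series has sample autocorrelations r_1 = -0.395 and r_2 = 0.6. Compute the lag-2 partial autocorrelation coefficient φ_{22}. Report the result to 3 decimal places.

0.526

φ_{22} = (r_2 − r_1²) / (1 − r_1²)
r_1² = (-0.395)² = 0.156025
Numerator = 0.6 − 0.1560 = 0.4440; denominator = 1 − 0.1560 = 0.8440
φ_{22} = 0.4440 / 0.8440 = 0.526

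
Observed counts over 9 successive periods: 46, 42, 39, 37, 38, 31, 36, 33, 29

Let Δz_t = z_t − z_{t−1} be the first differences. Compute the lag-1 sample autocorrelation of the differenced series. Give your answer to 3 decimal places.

First differences Δz: -4, -3, -2, 1, -7, 5, -3, -4
Mean of differences = -2.1250
Numerator Σ(Δz_t−Δz̄)(Δz_{t+1}−Δz̄) = -52.6406
Denominator Σ(Δz_t−Δz̄)² = 92.8750
r_1(Δz) = -52.6406 / 92.8750 = -0.567

-0.567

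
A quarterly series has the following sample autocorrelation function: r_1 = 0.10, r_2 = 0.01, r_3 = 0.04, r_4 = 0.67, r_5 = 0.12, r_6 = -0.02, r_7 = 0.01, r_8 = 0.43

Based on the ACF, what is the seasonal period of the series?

The largest autocorrelation is r_4 = 0.67, with a weaker echo at lag 8 (0.43); the remaining lags stay at or below 0.12.
The dominant spike at lag 4 indicates a seasonal period of 4.

4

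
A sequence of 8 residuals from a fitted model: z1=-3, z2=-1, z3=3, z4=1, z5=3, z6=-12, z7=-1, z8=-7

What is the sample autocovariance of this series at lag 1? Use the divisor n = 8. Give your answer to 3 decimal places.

-3.799

Mean z̄ = (-3 − 1 + 3 + 1 + 3 − 12 − 1 − 7)/8 = -2.1250
Σ_{t=1}^{7}(z_t−z̄)(z_{t+1}−z̄) = -30.3906
γ_1 = -30.3906 / 8 = -3.799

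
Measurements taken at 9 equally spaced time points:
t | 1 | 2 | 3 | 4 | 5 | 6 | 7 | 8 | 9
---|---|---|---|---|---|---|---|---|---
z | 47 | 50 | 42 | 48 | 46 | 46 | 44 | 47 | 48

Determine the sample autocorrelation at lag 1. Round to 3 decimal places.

Mean z̄ = (47 + 50 + 42 + 48 + 46 + 46 + 44 + 47 + 48)/9 = 46.4444
Numerator Σ_{t=1}^{8}(z_t−z̄)(z_{t+1}−z̄) = -20.6420
Denominator Σ(z_t−z̄)² = 44.2222
r_1 = -20.6420 / 44.2222 = -0.467

-0.467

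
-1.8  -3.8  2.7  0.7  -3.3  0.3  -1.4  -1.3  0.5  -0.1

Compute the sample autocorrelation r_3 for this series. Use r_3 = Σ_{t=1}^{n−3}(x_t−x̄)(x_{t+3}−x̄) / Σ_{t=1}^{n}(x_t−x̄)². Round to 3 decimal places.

0.323

Mean x̄ = (-1.8 − 3.8 + 2.7 + 0.7 − 3.3 + 0.3 − 1.4 − 1.3 + 0.5 − 0.1)/10 = -0.7500
Numerator Σ_{t=1}^{7}(x_t−x̄)(x_{t+3}−x̄) = 11.2275
Denominator Σ(x_t−x̄)² = 34.7250
r_3 = 11.2275 / 34.7250 = 0.323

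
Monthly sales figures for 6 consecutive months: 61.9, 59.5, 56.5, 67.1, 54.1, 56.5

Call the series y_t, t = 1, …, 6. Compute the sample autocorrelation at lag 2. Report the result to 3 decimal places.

-0.116

Mean ȳ = (61.9 + 59.5 + 56.5 + 67.1 + 54.1 + 56.5)/6 = 59.2667
Deviations from mean: 2.6333, 0.2333, -2.7667, 7.8333, -5.1667, -2.7667
Numerator Σ_{t=1}^{4}(y_t−ȳ)(y_{t+2}−ȳ) = -12.8356
Denominator Σ(y_t−ȳ)² = 110.3533
r_2 = -12.8356 / 110.3533 = -0.116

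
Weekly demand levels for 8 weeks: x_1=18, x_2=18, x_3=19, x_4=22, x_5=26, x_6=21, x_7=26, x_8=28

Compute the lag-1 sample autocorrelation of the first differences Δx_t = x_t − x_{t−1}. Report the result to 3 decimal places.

-0.509

First differences Δx: 0, 1, 3, 4, -5, 5, 2
Mean of differences = 1.4286
Numerator Σ(Δx_t−Δx̄)(Δx_{t+1}−Δx̄) = -33.4694
Denominator Σ(Δx_t−Δx̄)² = 65.7143
r_1(Δx) = -33.4694 / 65.7143 = -0.509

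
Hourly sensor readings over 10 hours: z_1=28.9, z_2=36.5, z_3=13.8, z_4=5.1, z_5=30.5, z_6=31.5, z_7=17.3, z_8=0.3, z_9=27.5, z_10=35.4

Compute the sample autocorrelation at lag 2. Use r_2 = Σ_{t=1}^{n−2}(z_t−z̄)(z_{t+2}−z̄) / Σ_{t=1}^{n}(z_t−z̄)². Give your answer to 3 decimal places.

-0.729

Mean z̄ = (28.9 + 36.5 + 13.8 + 5.1 + 30.5 + 31.5 + 17.3 + 0.3 + 27.5 + 35.4)/10 = 22.6800
Numerator Σ_{t=1}^{8}(z_t−z̄)(z_{t+2}−z̄) = -1072.7548
Denominator Σ(z_t−z̄)² = 1471.3760
r_2 = -1072.7548 / 1471.3760 = -0.729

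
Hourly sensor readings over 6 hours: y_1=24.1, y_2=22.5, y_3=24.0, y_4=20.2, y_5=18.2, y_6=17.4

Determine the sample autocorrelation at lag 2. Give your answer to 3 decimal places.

0.057

Mean ȳ = (24.1 + 22.5 + 24.0 + 20.2 + 18.2 + 17.4)/6 = 21.0667
Σ(y_t−ȳ)(y_{t+2}−ȳ) = (8.8978) + (-1.2422) + (-8.4089) + (3.1778) = 2.4244
Denominator Σ(y_t−ȳ)² = 42.2733
r_2 = 2.4244 / 42.2733 = 0.057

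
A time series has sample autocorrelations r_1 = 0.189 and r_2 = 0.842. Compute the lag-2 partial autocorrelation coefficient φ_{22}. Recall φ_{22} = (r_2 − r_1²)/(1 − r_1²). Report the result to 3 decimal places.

0.836

φ_{22} = (r_2 − r_1²) / (1 − r_1²)
r_1² = (0.189)² = 0.035721
Numerator = 0.842 − 0.0357 = 0.8063; denominator = 1 − 0.0357 = 0.9643
φ_{22} = 0.8063 / 0.9643 = 0.836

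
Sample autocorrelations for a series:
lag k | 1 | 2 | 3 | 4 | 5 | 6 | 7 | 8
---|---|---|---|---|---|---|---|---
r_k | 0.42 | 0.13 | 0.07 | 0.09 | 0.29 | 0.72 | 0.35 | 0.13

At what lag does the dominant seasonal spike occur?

The largest autocorrelation is r_6 = 0.72; the remaining lags stay at or below 0.42. The elevated value at lag 1 (0.42), dropping to 0.13 at lag 2, reflects decaying short-term dependence rather than seasonality.
The dominant spike at lag 6 indicates a seasonal period of 6.

6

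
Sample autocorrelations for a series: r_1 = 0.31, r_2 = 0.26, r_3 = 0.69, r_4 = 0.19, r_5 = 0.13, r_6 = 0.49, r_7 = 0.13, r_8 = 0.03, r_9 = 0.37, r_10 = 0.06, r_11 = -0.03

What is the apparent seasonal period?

The largest autocorrelation is r_3 = 0.69, with weaker echoes at lags 6 (0.49) and 9 (0.37); the remaining lags stay at or below 0.31. The elevated value at lag 1 (0.31), dropping to 0.26 at lag 2, reflects decaying short-term dependence rather than seasonality.
The dominant spike at lag 3 indicates a seasonal period of 3.

3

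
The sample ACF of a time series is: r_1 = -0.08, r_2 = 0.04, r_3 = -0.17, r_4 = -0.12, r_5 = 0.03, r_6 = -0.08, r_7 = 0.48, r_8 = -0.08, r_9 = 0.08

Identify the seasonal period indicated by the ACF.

The largest autocorrelation is r_7 = 0.48; the remaining lags stay at or below 0.08.
The dominant spike at lag 7 indicates a seasonal period of 7.

7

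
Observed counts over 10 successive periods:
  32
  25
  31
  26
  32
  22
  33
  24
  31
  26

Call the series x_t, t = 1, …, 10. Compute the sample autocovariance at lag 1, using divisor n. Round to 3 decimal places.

Mean x̄ = (32 + 25 + 31 + 26 + 32 + 22 + 33 + 24 + 31 + 26)/10 = 28.2000
Σ_{t=1}^{9}(x_t−x̄)(x_{t+1}−x̄) = -127.0400
γ_1 = -127.0400 / 10 = -12.704

-12.704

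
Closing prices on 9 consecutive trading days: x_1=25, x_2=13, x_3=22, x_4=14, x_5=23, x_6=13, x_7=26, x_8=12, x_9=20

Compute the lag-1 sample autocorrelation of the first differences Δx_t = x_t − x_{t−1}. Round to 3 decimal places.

First differences Δx: -12, 9, -8, 9, -10, 13, -14, 8
Mean of differences = -0.6250
Numerator Σ(Δx_t−Δx̄)(Δx_{t+1}−Δx̄) = -767.0156
Denominator Σ(Δx_t−Δx̄)² = 895.8750
r_1(Δx) = -767.0156 / 895.8750 = -0.856

-0.856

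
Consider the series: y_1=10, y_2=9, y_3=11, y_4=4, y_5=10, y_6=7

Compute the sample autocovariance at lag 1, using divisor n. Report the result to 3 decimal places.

-3.042

Mean ȳ = (10 + 9 + 11 + 4 + 10 + 7)/6 = 8.5000
Deviations: 1.5000, 0.5000, 2.5000, -4.5000, 1.5000, -1.5000
Σ_{t=1}^{5}(y_t−ȳ)(y_{t+1}−ȳ) = -18.2500
γ_1 = -18.2500 / 6 = -3.042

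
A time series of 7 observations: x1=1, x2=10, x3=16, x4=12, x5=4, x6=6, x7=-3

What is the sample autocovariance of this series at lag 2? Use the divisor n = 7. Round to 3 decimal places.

-5.236

Mean x̄ = (1 + 10 + 16 + 12 + 4 + 6 − 3)/7 = 6.5714
Σ_{t=1}^{5}(x_t−x̄)(x_{t+2}−x̄) = -36.6531
γ_2 = -36.6531 / 7 = -5.236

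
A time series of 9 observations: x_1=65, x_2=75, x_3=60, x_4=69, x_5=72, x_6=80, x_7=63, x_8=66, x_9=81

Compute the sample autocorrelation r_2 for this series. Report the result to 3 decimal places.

Mean x̄ = (65 + 75 + 60 + 69 + 72 + 80 + 63 + 66 + 81)/9 = 70.1111
Numerator Σ_{t=1}^{7}(x_t−x̄)(x_{t+2}−x̄) = -115.3580
Denominator Σ(x_t−x̄)² = 440.8889
r_2 = -115.3580 / 440.8889 = -0.262

-0.262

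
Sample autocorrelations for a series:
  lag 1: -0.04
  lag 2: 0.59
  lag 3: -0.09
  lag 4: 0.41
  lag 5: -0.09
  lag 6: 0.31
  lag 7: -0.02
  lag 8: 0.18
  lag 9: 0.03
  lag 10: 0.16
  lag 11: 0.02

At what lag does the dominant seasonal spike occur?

The largest autocorrelation is r_2 = 0.59, with weaker echoes at lags 4 (0.41), 6 (0.31), 8 (0.18) and 10 (0.16); the remaining lags stay at or below 0.03.
The dominant spike at lag 2 indicates a seasonal period of 2.

2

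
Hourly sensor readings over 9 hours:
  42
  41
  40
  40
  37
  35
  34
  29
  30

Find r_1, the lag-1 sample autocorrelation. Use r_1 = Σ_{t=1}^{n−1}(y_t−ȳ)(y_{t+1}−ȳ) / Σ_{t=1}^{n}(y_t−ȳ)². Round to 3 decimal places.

Mean ȳ = (42 + 41 + 40 + 40 + 37 + 35 + 34 + 29 + 30)/9 = 36.4444
Numerator Σ_{t=1}^{8}(y_t−ȳ)(y_{t+1}−ȳ) = 125.0247
Denominator Σ(y_t−ȳ)² = 182.2222
r_1 = 125.0247 / 182.2222 = 0.686

0.686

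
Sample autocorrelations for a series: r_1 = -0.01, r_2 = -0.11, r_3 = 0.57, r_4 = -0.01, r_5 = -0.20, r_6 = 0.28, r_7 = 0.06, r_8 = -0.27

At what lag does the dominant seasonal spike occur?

3

The largest autocorrelation is r_3 = 0.57, with a weaker echo at lag 6 (0.28); the remaining lags stay at or below 0.06.
The dominant spike at lag 3 indicates a seasonal period of 3.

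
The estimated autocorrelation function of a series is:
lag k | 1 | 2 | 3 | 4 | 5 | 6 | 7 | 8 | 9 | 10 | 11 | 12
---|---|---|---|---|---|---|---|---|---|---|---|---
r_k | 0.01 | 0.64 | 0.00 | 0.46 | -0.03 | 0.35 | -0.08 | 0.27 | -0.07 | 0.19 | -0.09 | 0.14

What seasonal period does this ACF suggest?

2

The largest autocorrelation is r_2 = 0.64, with weaker echoes at lags 4 (0.46), 6 (0.35), 8 (0.27) and 10 (0.19); the remaining lags stay at or below 0.14.
The dominant spike at lag 2 indicates a seasonal period of 2.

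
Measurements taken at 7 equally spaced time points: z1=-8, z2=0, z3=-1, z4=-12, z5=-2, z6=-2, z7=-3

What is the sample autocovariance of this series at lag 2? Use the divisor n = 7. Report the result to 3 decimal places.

Mean z̄ = (-8 + 0 − 1 − 12 − 2 − 2 − 3)/7 = -4.0000
Deviations: -4.0000, 4.0000, 3.0000, -8.0000, 2.0000, 2.0000, 1.0000
Σ_{t=1}^{5}(z_t−z̄)(z_{t+2}−z̄) = -52.0000
γ_2 = -52.0000 / 7 = -7.429

-7.429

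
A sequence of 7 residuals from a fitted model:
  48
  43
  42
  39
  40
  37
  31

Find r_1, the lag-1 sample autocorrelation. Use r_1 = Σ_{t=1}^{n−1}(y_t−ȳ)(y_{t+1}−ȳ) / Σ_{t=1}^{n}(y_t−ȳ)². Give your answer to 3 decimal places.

Mean ȳ = (48 + 43 + 42 + 39 + 40 + 37 + 31)/7 = 40.0000
Deviations from mean: 8.0000, 3.0000, 2.0000, -1.0000, 0.0000, -3.0000, -9.0000
Numerator Σ_{t=1}^{6}(y_t−ȳ)(y_{t+1}−ȳ) = 55.0000
Denominator Σ(y_t−ȳ)² = 168.0000
r_1 = 55.0000 / 168.0000 = 0.327

0.327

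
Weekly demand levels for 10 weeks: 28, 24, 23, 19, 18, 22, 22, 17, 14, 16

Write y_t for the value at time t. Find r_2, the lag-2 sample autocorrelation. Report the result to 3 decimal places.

0.009

Mean ȳ = (28 + 24 + 23 + 19 + 18 + 22 + 22 + 17 + 14 + 16)/10 = 20.3000
Numerator Σ_{t=1}^{8}(y_t−ȳ)(y_{t+2}−ȳ) = 1.5200
Denominator Σ(y_t−ȳ)² = 162.1000
r_2 = 1.5200 / 162.1000 = 0.009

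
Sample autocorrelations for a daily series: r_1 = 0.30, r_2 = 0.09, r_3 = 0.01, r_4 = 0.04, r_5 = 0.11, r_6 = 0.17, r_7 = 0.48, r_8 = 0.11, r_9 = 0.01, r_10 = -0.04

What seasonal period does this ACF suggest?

7

The largest autocorrelation is r_7 = 0.48; the remaining lags stay at or below 0.30. The elevated value at lag 1 (0.30), dropping to 0.09 at lag 2, reflects decaying short-term dependence rather than seasonality.
The dominant spike at lag 7 indicates a seasonal period of 7.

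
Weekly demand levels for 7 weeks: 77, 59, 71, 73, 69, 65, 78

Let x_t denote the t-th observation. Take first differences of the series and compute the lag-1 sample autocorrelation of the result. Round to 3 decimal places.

First differences Δx: -18, 12, 2, -4, -4, 13
Mean of differences = 0.1667
Numerator Σ(Δx_t−Δx̄)(Δx_{t+1}−Δx̄) = -237.0278
Denominator Σ(Δx_t−Δx̄)² = 672.8333
r_1(Δx) = -237.0278 / 672.8333 = -0.352

-0.352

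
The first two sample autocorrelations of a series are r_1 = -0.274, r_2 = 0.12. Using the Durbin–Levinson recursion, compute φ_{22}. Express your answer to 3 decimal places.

0.049

φ_{22} = (r_2 − r_1²) / (1 − r_1²)
r_1² = (-0.274)² = 0.075076
Numerator = 0.12 − 0.0751 = 0.0449; denominator = 1 − 0.0751 = 0.9249
φ_{22} = 0.0449 / 0.9249 = 0.049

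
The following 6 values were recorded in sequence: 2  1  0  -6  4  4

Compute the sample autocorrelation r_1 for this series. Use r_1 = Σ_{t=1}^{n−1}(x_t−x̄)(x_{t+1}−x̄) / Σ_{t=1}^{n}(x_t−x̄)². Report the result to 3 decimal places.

-0.085

Mean x̄ = (2 + 1 + 0 − 6 + 4 + 4)/6 = 0.8333
Deviations from mean: 1.1667, 0.1667, -0.8333, -6.8333, 3.1667, 3.1667
Σ(x_t−x̄)(x_{t+1}−x̄) = (0.1944) + (-0.1389) + (5.6944) + (-21.6389) + (10.0278) = -5.8611
Denominator Σ(x_t−x̄)² = 68.8333
r_1 = -5.8611 / 68.8333 = -0.085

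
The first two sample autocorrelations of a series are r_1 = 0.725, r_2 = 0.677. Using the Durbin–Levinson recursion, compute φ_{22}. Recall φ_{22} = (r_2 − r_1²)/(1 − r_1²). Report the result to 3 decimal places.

0.319

φ_{22} = (r_2 − r_1²) / (1 − r_1²)
r_1² = (0.725)² = 0.525625
Numerator = 0.677 − 0.5256 = 0.1514; denominator = 1 − 0.5256 = 0.4744
φ_{22} = 0.1514 / 0.4744 = 0.319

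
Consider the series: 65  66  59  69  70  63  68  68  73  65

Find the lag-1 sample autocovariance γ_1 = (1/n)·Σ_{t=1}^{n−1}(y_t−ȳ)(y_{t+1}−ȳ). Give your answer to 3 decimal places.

-2.116

Mean ȳ = (65 + 66 + 59 + 69 + 70 + 63 + 68 + 68 + 73 + 65)/10 = 66.6000
Σ_{t=1}^{9}(y_t−ȳ)(y_{t+1}−ȳ) = -21.1600
γ_1 = -21.1600 / 10 = -2.116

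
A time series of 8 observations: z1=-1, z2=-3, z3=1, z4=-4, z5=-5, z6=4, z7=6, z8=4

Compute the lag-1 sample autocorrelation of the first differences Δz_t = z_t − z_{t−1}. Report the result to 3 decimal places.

-0.190

First differences Δz: -2, 4, -5, -1, 9, 2, -2
Mean of differences = 0.7143
Numerator Σ(Δz_t−Δz̄)(Δz_{t+1}−Δz̄) = -24.9388
Denominator Σ(Δz_t−Δz̄)² = 131.4286
r_1(Δz) = -24.9388 / 131.4286 = -0.190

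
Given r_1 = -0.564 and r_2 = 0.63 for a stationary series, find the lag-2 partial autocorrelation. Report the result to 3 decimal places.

0.457

φ_{22} = (r_2 − r_1²) / (1 − r_1²)
r_1² = (-0.564)² = 0.318096
Numerator = 0.63 − 0.3181 = 0.3119; denominator = 1 − 0.3181 = 0.6819
φ_{22} = 0.3119 / 0.6819 = 0.457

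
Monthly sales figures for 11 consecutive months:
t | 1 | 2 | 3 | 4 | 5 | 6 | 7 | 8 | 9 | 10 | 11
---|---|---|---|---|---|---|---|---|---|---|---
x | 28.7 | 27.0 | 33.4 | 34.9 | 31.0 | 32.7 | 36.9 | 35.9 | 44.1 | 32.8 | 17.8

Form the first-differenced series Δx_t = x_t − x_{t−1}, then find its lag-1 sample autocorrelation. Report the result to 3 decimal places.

0.128

First differences Δx: -1.7, 6.4, 1.5, -3.9, 1.7, 4.2, -1.0, 8.2, -11.3, -15.0
Mean of differences = -1.0900
Numerator Σ(Δx_t−Δx̄)(Δx_{t+1}−Δx̄) = 62.9539
Denominator Σ(Δx_t−Δx̄)² = 490.8890
r_1(Δx) = 62.9539 / 490.8890 = 0.128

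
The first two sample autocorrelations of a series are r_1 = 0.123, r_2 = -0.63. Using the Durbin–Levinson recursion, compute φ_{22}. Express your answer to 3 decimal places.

-0.655

φ_{22} = (r_2 − r_1²) / (1 − r_1²)
r_1² = (0.123)² = 0.015129
Numerator = -0.63 − 0.0151 = -0.6451; denominator = 1 − 0.0151 = 0.9849
φ_{22} = -0.6451 / 0.9849 = -0.655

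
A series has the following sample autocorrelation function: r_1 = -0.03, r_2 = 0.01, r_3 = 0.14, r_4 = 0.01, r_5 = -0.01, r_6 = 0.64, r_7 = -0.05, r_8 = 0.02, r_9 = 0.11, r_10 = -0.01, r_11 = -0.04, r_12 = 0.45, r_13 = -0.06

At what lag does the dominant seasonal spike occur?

The largest autocorrelation is r_6 = 0.64, with a weaker echo at lag 12 (0.45); the remaining lags stay at or below 0.14.
The dominant spike at lag 6 indicates a seasonal period of 6.

6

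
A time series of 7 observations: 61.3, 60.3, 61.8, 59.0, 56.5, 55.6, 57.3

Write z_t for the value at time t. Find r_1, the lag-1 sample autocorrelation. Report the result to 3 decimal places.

0.583

Mean z̄ = (61.3 + 60.3 + 61.8 + 59.0 + 56.5 + 55.6 + 57.3)/7 = 58.8286
Deviations from mean: 2.4714, 1.4714, 2.9714, 0.1714, -2.3286, -3.2286, -1.5286
Numerator Σ_{t=1}^{6}(z_t−z̄)(z_{t+1}−z̄) = 20.5720
Denominator Σ(z_t−z̄)² = 35.3143
r_1 = 20.5720 / 35.3143 = 0.583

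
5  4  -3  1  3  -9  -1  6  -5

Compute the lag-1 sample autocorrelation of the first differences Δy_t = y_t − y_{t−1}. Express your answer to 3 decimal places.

First differences Δy: -1, -7, 4, 2, -12, 8, 7, -11
Mean of differences = -1.2500
Numerator Σ(Δy_t−Δȳ)(Δy_{t+1}−Δȳ) = -153.0625
Denominator Σ(Δy_t−Δȳ)² = 435.5000
r_1(Δy) = -153.0625 / 435.5000 = -0.351

-0.351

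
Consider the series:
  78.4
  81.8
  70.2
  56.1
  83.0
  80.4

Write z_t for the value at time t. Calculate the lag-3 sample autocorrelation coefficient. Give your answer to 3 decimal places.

-0.067

Mean z̄ = (78.4 + 81.8 + 70.2 + 56.1 + 83.0 + 80.4)/6 = 74.9833
Deviations from mean: 3.4167, 6.8167, -4.7833, -18.8833, 8.0167, 5.4167
Σ(z_t−z̄)(z_{t+3}−z̄) = (-64.5181) + (54.6469) + (-25.9097) = -35.7808
Denominator Σ(z_t−z̄)² = 531.2083
r_3 = -35.7808 / 531.2083 = -0.067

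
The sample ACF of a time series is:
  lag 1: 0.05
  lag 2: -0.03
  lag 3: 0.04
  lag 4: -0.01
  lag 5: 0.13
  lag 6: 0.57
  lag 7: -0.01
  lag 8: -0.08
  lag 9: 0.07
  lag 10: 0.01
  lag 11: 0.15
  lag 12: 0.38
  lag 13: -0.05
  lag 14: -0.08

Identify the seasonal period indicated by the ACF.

6

The largest autocorrelation is r_6 = 0.57, with a weaker echo at lag 12 (0.38); the remaining lags stay at or below 0.15.
The dominant spike at lag 6 indicates a seasonal period of 6.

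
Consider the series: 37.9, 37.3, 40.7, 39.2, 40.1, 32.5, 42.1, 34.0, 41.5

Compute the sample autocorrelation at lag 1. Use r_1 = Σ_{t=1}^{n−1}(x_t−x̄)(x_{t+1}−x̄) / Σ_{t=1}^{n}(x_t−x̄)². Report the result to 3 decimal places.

-0.691

Mean x̄ = (37.9 + 37.3 + 40.7 + 39.2 + 40.1 + 32.5 + 42.1 + 34.0 + 41.5)/9 = 38.3667
Numerator Σ_{t=1}^{8}(x_t−x̄)(x_{t+1}−x̄) = -60.6578
Denominator Σ(x_t−x̄)² = 87.7400
r_1 = -60.6578 / 87.7400 = -0.691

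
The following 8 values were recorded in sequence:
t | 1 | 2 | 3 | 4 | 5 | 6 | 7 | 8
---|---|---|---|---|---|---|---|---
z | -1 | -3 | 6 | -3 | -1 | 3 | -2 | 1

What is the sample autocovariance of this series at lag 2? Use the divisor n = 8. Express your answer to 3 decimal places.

-0.875

Mean z̄ = (-1 − 3 + 6 − 3 − 1 + 3 − 2 + 1)/8 = 0.0000
Deviations: -1.0000, -3.0000, 6.0000, -3.0000, -1.0000, 3.0000, -2.0000, 1.0000
Σ_{t=1}^{6}(z_t−z̄)(z_{t+2}−z̄) = -7.0000
γ_2 = -7.0000 / 8 = -0.875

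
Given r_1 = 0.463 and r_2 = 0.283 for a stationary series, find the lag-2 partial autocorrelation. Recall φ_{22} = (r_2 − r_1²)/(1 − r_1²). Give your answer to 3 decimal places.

φ_{22} = (r_2 − r_1²) / (1 − r_1²)
r_1² = (0.463)² = 0.214369
Numerator = 0.283 − 0.2144 = 0.0686; denominator = 1 − 0.2144 = 0.7856
φ_{22} = 0.0686 / 0.7856 = 0.087

0.087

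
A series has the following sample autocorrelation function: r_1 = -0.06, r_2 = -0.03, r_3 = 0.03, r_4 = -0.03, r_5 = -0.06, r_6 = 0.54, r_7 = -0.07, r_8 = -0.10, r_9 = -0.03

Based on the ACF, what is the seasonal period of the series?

6

The largest autocorrelation is r_6 = 0.54; the remaining lags stay at or below 0.03.
The dominant spike at lag 6 indicates a seasonal period of 6.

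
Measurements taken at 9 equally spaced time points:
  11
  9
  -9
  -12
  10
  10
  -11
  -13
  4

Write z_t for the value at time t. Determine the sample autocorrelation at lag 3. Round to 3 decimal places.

-0.096

Mean z̄ = (11 + 9 − 9 − 12 + 10 + 10 − 11 − 13 + 4)/9 = -0.1111
Numerator Σ_{t=1}^{6}(z_t−z̄)(z_{t+3}−z̄) = -89.1481
Denominator Σ(z_t−z̄)² = 932.8889
r_3 = -89.1481 / 932.8889 = -0.096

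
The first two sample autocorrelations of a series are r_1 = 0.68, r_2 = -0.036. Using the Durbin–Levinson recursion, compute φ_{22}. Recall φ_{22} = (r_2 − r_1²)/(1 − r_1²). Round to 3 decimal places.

φ_{22} = (r_2 − r_1²) / (1 − r_1²)
r_1² = (0.68)² = 0.4624
Numerator = -0.036 − 0.4624 = -0.4984; denominator = 1 − 0.4624 = 0.5376
φ_{22} = -0.4984 / 0.5376 = -0.927

-0.927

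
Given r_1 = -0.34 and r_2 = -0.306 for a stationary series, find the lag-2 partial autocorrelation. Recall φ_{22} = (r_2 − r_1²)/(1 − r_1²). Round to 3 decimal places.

φ_{22} = (r_2 − r_1²) / (1 − r_1²)
r_1² = (-0.34)² = 0.1156
Numerator = -0.306 − 0.1156 = -0.4216; denominator = 1 − 0.1156 = 0.8844
φ_{22} = -0.4216 / 0.8844 = -0.477

-0.477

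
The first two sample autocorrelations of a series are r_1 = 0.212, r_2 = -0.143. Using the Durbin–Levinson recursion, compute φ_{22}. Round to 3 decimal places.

-0.197

φ_{22} = (r_2 − r_1²) / (1 − r_1²)
r_1² = (0.212)² = 0.044944
Numerator = -0.143 − 0.0449 = -0.1879; denominator = 1 − 0.0449 = 0.9551
φ_{22} = -0.1879 / 0.9551 = -0.197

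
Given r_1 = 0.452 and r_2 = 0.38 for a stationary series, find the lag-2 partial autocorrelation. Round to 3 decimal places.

φ_{22} = (r_2 − r_1²) / (1 − r_1²)
r_1² = (0.452)² = 0.204304
Numerator = 0.38 − 0.2043 = 0.1757; denominator = 1 − 0.2043 = 0.7957
φ_{22} = 0.1757 / 0.7957 = 0.221

0.221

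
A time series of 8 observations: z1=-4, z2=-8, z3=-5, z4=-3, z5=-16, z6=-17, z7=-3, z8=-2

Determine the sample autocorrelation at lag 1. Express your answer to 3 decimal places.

0.137

Mean z̄ = (-4 − 8 − 5 − 3 − 16 − 17 − 3 − 2)/8 = -7.2500
Deviations from mean: 3.2500, -0.7500, 2.2500, 4.2500, -8.7500, -9.7500, 4.2500, 5.2500
Numerator Σ_{t=1}^{7}(z_t−z̄)(z_{t+1}−z̄) = 34.4375
Denominator Σ(z_t−z̄)² = 251.5000
r_1 = 34.4375 / 251.5000 = 0.137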